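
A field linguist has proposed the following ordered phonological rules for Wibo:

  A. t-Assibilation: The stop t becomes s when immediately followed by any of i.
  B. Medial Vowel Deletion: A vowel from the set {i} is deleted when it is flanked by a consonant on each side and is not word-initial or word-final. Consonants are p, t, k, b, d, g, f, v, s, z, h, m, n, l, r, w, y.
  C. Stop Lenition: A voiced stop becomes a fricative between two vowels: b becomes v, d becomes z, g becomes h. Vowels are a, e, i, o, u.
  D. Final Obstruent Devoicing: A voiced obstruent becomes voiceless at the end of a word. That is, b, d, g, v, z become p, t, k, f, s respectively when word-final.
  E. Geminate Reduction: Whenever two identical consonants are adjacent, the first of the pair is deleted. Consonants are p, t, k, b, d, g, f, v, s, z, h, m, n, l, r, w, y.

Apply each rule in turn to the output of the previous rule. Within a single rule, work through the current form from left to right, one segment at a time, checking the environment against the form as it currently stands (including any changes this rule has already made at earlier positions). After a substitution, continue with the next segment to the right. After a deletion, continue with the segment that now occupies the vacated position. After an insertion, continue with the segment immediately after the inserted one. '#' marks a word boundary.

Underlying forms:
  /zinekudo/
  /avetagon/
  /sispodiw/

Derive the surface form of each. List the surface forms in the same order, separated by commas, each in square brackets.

/zinekudo/:
  A t-Assibilation: no change — [zinekudo]
  B Medial Vowel Deletion: [zinekudo] → [znekudo]
  C Stop Lenition: [znekudo] → [znekuzo]
  D Final Obstruent Devoicing: no change — [znekuzo]
  E Geminate Reduction: no change — [znekuzo]
/avetagon/:
  A t-Assibilation: no change — [avetagon]
  B Medial Vowel Deletion: no change — [avetagon]
  C Stop Lenition: [avetagon] → [avetahon]
  D Final Obstruent Devoicing: no change — [avetahon]
  E Geminate Reduction: no change — [avetahon]
/sispodiw/:
  A t-Assibilation: no change — [sispodiw]
  B Medial Vowel Deletion: [sispodiw] → [sspodw]
  C Stop Lenition: no change — [sspodw]
  D Final Obstruent Devoicing: no change — [sspodw]
  E Geminate Reduction: [sspodw] → [spodw]

[znekuzo], [avetahon], [spodw]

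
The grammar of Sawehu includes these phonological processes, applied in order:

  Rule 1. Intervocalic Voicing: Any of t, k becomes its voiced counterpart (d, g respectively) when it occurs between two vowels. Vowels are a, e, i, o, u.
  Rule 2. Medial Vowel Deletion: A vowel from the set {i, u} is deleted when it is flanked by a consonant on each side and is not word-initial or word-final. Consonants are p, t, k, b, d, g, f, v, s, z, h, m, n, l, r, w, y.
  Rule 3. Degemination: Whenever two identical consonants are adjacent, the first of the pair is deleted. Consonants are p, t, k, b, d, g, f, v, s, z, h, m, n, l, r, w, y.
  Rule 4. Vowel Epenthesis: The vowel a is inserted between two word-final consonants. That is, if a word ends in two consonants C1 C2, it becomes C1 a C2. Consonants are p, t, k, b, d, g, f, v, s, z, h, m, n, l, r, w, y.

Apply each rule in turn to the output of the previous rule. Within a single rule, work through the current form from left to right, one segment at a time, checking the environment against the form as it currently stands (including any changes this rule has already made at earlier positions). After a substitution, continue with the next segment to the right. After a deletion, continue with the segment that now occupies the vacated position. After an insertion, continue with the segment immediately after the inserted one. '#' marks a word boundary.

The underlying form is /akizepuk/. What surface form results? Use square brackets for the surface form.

Rule 1 Intervocalic Voicing: [akizepuk] → [agizepuk]
Rule 2 Medial Vowel Deletion: [agizepuk] → [agzepk]
Rule 3 Degemination: no change — [agzepk]
Rule 4 Vowel Epenthesis: [agzepk] → [agzepak]

[agzepak]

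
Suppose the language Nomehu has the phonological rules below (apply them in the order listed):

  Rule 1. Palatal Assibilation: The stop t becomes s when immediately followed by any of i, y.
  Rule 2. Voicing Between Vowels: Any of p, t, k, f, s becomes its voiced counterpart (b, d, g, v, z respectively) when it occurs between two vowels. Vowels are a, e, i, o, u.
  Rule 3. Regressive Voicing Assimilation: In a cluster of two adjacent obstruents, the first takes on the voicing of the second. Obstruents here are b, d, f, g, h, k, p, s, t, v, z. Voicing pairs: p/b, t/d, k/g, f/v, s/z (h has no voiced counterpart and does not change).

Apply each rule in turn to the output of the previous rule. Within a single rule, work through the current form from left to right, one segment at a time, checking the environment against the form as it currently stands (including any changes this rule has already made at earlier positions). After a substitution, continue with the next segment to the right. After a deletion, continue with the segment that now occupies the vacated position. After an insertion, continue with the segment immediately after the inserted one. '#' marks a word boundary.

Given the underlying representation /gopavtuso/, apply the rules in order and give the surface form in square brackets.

Rule 1 Palatal Assibilation: no change — [gopavtuso]
Rule 2 Voicing Between Vowels: [gopavtuso] → [gobavtuzo]
Rule 3 Regressive Voicing Assimilation: [gobavtuzo] → [gobaftuzo]

[gobaftuzo]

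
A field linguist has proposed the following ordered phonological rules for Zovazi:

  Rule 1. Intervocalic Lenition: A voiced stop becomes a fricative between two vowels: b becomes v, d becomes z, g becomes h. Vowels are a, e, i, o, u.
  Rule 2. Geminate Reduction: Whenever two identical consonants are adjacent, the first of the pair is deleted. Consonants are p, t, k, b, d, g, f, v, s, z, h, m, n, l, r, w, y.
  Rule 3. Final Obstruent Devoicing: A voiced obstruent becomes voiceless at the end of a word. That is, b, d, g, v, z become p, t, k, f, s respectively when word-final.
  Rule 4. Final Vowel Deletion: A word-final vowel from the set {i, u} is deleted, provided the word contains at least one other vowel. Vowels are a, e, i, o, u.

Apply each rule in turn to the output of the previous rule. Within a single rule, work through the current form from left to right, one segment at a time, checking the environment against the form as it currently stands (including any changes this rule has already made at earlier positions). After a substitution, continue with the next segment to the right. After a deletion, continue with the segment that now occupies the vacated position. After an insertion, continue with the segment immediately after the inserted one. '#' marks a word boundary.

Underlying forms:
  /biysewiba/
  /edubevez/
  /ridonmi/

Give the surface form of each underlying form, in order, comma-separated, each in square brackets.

/biysewiba/:
  Rule 1 Intervocalic Lenition: [biysewiba] → [biysewiva]
  Rule 2 Geminate Reduction: no change — [biysewiva]
  Rule 3 Final Obstruent Devoicing: no change — [biysewiva]
  Rule 4 Final Vowel Deletion: no change — [biysewiva]
/edubevez/:
  Rule 1 Intervocalic Lenition: [edubevez] → [ezuvevez]
  Rule 2 Geminate Reduction: no change — [ezuvevez]
  Rule 3 Final Obstruent Devoicing: [ezuvevez] → [ezuveves]
  Rule 4 Final Vowel Deletion: no change — [ezuveves]
/ridonmi/:
  Rule 1 Intervocalic Lenition: [ridonmi] → [rizonmi]
  Rule 2 Geminate Reduction: no change — [rizonmi]
  Rule 3 Final Obstruent Devoicing: no change — [rizonmi]
  Rule 4 Final Vowel Deletion: [rizonmi] → [rizonm]

[biysewiva], [ezuveves], [rizonm]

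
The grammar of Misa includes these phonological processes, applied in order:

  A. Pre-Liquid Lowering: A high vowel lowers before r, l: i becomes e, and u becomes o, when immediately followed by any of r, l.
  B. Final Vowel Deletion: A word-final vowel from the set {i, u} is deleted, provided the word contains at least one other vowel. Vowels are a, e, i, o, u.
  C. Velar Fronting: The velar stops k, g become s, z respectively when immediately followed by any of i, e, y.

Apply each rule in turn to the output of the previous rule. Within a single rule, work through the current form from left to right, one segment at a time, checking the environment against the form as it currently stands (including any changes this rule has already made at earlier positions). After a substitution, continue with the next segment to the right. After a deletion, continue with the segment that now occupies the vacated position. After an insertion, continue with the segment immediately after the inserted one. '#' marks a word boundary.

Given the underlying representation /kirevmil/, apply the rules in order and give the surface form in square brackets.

[serevmel]

A Pre-Liquid Lowering: [kirevmil] → [kerevmel]
B Final Vowel Deletion: no change — [kerevmel]
C Velar Fronting: [kerevmel] → [serevmel]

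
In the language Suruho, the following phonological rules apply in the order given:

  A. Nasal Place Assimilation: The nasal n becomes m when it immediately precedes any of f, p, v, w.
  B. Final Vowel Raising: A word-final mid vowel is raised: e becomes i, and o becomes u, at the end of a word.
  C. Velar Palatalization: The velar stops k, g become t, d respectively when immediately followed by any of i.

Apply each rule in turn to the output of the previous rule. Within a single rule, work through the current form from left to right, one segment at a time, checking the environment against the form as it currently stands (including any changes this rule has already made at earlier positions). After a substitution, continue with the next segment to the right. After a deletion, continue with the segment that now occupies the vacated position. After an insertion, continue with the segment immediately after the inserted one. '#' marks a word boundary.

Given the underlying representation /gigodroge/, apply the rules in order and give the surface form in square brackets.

A Nasal Place Assimilation: no change — [gigodroge]
B Final Vowel Raising: [gigodroge] → [gigodrogi]
C Velar Palatalization: [gigodrogi] → [digodrodi]

[digodrodi]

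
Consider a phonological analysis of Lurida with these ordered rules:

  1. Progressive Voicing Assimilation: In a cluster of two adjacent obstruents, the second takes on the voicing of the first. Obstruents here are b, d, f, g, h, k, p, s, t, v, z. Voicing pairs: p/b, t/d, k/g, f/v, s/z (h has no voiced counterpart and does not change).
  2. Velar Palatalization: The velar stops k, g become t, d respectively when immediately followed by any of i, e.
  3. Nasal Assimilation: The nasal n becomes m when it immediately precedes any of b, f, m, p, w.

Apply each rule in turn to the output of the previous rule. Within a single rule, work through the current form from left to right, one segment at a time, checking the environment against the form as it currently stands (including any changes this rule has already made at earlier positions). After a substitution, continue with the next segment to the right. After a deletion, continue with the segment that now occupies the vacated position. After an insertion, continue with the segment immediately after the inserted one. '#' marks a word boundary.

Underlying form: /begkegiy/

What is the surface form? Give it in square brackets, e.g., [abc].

[begdediy]

1 Progressive Voicing Assimilation: [begkegiy] → [beggegiy]
2 Velar Palatalization: [beggegiy] → [begdediy]
3 Nasal Assimilation: no change — [begdediy]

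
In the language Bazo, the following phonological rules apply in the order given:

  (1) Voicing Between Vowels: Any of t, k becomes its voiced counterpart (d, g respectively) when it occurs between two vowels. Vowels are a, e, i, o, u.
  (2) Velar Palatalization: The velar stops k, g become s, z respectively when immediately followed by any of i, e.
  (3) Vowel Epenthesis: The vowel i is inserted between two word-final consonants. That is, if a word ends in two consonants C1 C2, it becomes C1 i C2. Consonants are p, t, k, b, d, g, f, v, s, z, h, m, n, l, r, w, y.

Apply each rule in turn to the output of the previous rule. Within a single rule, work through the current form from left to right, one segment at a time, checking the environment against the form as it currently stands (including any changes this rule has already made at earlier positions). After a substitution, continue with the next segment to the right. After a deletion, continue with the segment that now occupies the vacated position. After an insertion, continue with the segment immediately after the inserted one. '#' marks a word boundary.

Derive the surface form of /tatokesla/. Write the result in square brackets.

[tadozesla]

(1) Voicing Between Vowels: [tatokesla] → [tadogesla]
(2) Velar Palatalization: [tadogesla] → [tadozesla]
(3) Vowel Epenthesis: no change — [tadozesla]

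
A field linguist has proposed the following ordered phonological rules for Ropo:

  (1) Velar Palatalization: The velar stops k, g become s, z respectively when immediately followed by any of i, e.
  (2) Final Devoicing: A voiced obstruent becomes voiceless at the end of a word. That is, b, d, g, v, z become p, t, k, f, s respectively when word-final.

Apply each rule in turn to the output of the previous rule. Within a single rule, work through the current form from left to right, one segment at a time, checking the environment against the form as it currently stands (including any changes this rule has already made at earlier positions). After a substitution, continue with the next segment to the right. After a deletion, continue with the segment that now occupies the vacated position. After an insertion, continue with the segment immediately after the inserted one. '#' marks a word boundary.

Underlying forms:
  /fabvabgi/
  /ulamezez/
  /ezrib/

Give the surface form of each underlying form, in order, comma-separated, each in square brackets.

[fabvabzi], [ulamezes], [ezrip]

/fabvabgi/:
  (1) Velar Palatalization: [fabvabgi] → [fabvabzi]
  (2) Final Devoicing: no change — [fabvabzi]
/ulamezez/:
  (1) Velar Palatalization: no change — [ulamezez]
  (2) Final Devoicing: [ulamezez] → [ulamezes]
/ezrib/:
  (1) Velar Palatalization: no change — [ezrib]
  (2) Final Devoicing: [ezrib] → [ezrip]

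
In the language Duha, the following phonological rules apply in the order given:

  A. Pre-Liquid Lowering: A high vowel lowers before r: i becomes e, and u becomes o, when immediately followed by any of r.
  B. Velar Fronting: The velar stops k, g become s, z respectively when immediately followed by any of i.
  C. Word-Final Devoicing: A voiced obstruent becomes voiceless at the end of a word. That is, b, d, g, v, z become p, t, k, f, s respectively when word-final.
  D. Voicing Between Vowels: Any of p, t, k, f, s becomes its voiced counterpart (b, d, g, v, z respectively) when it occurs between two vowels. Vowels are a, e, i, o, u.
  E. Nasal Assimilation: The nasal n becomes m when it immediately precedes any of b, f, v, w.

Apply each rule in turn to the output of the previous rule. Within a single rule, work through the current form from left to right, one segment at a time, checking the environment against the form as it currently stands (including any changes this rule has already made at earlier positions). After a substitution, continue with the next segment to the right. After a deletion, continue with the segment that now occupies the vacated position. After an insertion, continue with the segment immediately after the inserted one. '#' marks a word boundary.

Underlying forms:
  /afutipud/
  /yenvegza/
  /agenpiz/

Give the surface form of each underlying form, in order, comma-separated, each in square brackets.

/afutipud/:
  A Pre-Liquid Lowering: no change — [afutipud]
  B Velar Fronting: no change — [afutipud]
  C Word-Final Devoicing: [afutipud] → [afutiput]
  D Voicing Between Vowels: [afutiput] → [avudibut]
  E Nasal Assimilation: no change — [avudibut]
/yenvegza/:
  A Pre-Liquid Lowering: no change — [yenvegza]
  B Velar Fronting: no change — [yenvegza]
  C Word-Final Devoicing: no change — [yenvegza]
  D Voicing Between Vowels: no change — [yenvegza]
  E Nasal Assimilation: [yenvegza] → [yemvegza]
/agenpiz/:
  A Pre-Liquid Lowering: no change — [agenpiz]
  B Velar Fronting: no change — [agenpiz]
  C Word-Final Devoicing: [agenpiz] → [agenpis]
  D Voicing Between Vowels: no change — [agenpis]
  E Nasal Assimilation: no change — [agenpis]

[avudibut], [yemvegza], [agenpis]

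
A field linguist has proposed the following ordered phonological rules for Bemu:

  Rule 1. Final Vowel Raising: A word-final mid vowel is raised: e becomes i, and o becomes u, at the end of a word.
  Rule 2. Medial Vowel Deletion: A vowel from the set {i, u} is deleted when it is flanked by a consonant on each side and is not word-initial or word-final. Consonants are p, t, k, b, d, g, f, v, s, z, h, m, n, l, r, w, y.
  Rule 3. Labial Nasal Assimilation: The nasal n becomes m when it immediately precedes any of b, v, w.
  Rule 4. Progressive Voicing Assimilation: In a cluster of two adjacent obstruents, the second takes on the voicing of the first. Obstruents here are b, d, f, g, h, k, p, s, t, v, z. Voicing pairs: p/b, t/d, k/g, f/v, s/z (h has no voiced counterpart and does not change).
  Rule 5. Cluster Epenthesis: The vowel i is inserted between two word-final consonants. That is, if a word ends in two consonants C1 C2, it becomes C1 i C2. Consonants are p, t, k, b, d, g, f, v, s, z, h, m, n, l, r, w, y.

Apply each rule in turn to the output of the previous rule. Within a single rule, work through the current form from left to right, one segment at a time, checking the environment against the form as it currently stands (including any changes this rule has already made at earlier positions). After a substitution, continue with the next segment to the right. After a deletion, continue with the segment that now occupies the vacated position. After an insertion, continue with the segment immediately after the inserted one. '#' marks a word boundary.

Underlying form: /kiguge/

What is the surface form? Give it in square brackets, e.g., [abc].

[kkki]

Rule 1 Final Vowel Raising: [kiguge] → [kigugi]
Rule 2 Medial Vowel Deletion: [kigugi] → [kggi]
Rule 3 Labial Nasal Assimilation: no change — [kggi]
Rule 4 Progressive Voicing Assimilation: [kggi] → [kkki]
Rule 5 Cluster Epenthesis: no change — [kkki]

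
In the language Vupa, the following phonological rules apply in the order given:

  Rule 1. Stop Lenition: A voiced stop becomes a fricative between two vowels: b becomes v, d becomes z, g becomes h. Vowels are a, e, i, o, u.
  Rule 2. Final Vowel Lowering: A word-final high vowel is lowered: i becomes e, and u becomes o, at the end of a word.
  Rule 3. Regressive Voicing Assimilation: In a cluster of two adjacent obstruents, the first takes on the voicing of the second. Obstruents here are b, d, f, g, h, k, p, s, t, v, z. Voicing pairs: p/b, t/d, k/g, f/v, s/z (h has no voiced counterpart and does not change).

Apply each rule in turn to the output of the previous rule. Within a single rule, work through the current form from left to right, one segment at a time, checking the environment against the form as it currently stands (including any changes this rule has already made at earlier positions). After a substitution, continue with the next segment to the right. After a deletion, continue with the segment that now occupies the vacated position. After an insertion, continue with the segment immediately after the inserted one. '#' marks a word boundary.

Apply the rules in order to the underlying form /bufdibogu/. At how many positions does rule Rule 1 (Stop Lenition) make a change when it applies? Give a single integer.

2

Rule 1 Stop Lenition: [bufdibogu] → [bufdivohu]
Rule 2 Final Vowel Lowering: [bufdivohu] → [bufdivoho]
Rule 3 Regressive Voicing Assimilation: [bufdivoho] → [buvdivoho]
Rule Rule 1 changed 2 position(s).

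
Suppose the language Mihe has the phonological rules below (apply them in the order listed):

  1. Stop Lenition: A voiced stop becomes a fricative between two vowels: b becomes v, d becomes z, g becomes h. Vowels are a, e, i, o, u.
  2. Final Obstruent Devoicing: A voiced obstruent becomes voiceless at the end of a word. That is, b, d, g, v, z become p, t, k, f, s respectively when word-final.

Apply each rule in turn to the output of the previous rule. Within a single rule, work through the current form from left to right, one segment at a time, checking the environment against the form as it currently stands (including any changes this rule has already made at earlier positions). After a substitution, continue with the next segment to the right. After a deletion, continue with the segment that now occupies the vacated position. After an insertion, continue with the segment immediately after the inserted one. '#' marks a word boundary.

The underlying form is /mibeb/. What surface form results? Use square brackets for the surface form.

[mivep]

1 Stop Lenition: [mibeb] → [miveb]
2 Final Obstruent Devoicing: [miveb] → [mivep]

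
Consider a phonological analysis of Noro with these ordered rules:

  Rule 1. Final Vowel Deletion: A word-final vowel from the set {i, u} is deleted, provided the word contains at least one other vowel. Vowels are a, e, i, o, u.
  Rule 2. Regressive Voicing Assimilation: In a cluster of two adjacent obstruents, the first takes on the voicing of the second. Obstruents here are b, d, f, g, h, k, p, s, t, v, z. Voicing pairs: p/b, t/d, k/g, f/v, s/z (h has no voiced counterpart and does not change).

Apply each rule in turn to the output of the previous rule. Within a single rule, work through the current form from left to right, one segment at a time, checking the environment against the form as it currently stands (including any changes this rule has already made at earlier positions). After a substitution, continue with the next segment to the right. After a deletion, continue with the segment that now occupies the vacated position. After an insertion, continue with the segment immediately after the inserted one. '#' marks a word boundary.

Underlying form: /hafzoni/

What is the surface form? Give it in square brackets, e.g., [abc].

Rule 1 Final Vowel Deletion: [hafzoni] → [hafzon]
Rule 2 Regressive Voicing Assimilation: [hafzon] → [havzon]

[havzon]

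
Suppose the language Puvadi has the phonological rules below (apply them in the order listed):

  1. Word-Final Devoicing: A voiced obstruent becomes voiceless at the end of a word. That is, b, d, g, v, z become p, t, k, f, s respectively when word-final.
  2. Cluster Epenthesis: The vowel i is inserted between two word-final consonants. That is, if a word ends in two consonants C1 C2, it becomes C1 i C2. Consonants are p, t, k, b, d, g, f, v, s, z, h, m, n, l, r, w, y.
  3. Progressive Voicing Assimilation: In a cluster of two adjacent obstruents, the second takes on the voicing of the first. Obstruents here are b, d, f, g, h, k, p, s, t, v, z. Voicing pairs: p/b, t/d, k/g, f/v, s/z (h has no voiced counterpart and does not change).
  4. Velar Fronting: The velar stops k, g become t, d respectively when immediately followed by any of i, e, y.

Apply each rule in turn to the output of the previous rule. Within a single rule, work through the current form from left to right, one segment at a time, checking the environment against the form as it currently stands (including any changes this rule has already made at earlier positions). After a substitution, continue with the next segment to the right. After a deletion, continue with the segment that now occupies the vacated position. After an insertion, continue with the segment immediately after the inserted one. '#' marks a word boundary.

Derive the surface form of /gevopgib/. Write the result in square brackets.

[devoptip]

1 Word-Final Devoicing: [gevopgib] → [gevopgip]
2 Cluster Epenthesis: no change — [gevopgip]
3 Progressive Voicing Assimilation: [gevopgip] → [gevopkip]
4 Velar Fronting: [gevopkip] → [devoptip]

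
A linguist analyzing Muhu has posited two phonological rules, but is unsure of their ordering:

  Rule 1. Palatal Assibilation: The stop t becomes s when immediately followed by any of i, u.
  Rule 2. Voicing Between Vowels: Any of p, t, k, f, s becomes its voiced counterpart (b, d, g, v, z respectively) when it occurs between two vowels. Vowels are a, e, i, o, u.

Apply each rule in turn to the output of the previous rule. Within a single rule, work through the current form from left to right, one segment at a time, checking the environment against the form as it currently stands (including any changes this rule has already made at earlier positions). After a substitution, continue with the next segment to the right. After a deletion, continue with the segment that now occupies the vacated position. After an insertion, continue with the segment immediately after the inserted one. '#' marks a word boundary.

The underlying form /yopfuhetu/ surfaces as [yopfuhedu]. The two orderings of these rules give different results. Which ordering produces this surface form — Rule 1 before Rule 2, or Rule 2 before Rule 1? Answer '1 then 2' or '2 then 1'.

Order 1 then 2:
  1 Palatal Assibilation: [yopfuhetu] → [yopfuhesu]
  2 Voicing Between Vowels: [yopfuhesu] → [yopfuhezu]
  result: [yopfuhezu]
Order 2 then 1:
  2 Voicing Between Vowels: [yopfuhetu] → [yopfuhedu]
  1 Palatal Assibilation: no change — [yopfuhedu]
  result: [yopfuhedu]

2 then 1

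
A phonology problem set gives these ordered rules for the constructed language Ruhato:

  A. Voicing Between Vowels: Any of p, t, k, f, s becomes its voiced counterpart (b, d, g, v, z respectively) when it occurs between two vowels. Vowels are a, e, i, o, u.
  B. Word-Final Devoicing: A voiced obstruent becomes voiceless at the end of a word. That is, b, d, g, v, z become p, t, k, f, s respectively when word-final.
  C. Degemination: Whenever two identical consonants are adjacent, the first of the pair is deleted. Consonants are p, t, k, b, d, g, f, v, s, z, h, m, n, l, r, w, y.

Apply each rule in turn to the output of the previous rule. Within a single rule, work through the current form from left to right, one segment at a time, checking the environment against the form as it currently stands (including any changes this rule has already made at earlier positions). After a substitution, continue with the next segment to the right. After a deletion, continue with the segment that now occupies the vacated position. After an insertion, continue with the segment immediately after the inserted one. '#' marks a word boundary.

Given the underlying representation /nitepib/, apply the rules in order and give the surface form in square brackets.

[nidebip]

A Voicing Between Vowels: [nitepib] → [nidebib]
B Word-Final Devoicing: [nidebib] → [nidebip]
C Degemination: no change — [nidebip]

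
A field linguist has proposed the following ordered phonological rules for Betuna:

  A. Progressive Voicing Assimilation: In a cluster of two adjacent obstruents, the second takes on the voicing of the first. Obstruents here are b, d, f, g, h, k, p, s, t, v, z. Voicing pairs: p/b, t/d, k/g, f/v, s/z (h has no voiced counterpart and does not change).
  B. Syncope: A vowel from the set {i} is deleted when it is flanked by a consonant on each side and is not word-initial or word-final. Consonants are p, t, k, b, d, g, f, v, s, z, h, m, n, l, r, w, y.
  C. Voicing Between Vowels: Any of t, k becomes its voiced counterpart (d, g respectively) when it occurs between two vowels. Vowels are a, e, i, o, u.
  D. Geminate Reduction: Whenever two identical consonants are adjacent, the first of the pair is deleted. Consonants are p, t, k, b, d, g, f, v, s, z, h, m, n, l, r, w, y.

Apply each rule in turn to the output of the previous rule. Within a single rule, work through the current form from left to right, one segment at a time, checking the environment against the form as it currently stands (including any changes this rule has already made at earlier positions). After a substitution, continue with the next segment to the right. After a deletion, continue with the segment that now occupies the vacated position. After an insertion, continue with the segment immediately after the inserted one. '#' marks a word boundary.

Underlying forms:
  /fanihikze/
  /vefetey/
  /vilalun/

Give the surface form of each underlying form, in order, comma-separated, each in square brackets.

/fanihikze/:
  A Progressive Voicing Assimilation: [fanihikze] → [fanihikse]
  B Syncope: [fanihikse] → [fanhkse]
  C Voicing Between Vowels: no change — [fanhkse]
  D Geminate Reduction: no change — [fanhkse]
/vefetey/:
  A Progressive Voicing Assimilation: no change — [vefetey]
  B Syncope: no change — [vefetey]
  C Voicing Between Vowels: [vefetey] → [vefedey]
  D Geminate Reduction: no change — [vefedey]
/vilalun/:
  A Progressive Voicing Assimilation: no change — [vilalun]
  B Syncope: [vilalun] → [vlalun]
  C Voicing Between Vowels: no change — [vlalun]
  D Geminate Reduction: no change — [vlalun]

[fanhkse], [vefedey], [vlalun]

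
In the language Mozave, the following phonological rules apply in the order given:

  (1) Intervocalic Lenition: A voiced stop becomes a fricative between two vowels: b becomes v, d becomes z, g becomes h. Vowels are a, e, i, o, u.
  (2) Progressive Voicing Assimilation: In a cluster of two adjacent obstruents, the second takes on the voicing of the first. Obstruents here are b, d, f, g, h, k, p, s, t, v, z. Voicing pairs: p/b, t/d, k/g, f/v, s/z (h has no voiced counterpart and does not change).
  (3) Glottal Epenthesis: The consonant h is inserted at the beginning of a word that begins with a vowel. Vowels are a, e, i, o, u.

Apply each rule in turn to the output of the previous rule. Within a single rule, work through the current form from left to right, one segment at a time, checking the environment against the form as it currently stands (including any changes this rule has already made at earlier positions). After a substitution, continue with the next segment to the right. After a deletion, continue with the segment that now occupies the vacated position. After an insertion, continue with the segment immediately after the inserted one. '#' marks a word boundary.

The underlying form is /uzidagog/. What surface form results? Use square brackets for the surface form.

[huzizahog]

(1) Intervocalic Lenition: [uzidagog] → [uzizahog]
(2) Progressive Voicing Assimilation: no change — [uzizahog]
(3) Glottal Epenthesis: [uzizahog] → [huzizahog]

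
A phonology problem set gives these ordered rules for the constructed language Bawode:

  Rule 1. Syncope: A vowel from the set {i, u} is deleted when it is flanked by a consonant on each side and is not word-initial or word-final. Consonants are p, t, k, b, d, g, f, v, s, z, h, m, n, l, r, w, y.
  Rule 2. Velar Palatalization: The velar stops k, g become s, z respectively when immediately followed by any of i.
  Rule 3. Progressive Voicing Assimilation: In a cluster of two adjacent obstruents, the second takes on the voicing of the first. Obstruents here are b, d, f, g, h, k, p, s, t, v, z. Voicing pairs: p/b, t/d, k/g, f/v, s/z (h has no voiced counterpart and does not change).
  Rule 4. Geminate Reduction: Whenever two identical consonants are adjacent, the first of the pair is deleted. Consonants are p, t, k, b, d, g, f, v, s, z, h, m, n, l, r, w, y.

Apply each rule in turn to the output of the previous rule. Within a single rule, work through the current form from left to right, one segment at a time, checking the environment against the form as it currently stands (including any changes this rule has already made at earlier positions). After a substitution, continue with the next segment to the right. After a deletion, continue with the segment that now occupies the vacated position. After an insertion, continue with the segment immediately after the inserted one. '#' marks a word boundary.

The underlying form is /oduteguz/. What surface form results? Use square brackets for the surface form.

[odegz]

Rule 1 Syncope: [oduteguz] → [odtegz]
Rule 2 Velar Palatalization: no change — [odtegz]
Rule 3 Progressive Voicing Assimilation: [odtegz] → [oddegz]
Rule 4 Geminate Reduction: [oddegz] → [odegz]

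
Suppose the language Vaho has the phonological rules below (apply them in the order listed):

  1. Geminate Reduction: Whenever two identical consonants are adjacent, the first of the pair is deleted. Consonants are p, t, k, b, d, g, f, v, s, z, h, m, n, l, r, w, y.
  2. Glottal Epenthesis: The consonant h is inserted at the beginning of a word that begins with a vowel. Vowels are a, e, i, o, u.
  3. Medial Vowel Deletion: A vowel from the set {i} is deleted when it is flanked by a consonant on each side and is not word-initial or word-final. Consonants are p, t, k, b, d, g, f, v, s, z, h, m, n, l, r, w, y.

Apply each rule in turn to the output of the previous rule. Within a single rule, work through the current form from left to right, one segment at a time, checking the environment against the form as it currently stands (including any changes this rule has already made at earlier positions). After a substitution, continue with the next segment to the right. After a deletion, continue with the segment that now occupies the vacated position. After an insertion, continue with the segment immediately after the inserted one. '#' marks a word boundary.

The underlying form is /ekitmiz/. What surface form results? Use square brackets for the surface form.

[hektmz]

1 Geminate Reduction: no change — [ekitmiz]
2 Glottal Epenthesis: [ekitmiz] → [hekitmiz]
3 Medial Vowel Deletion: [hekitmiz] → [hektmz]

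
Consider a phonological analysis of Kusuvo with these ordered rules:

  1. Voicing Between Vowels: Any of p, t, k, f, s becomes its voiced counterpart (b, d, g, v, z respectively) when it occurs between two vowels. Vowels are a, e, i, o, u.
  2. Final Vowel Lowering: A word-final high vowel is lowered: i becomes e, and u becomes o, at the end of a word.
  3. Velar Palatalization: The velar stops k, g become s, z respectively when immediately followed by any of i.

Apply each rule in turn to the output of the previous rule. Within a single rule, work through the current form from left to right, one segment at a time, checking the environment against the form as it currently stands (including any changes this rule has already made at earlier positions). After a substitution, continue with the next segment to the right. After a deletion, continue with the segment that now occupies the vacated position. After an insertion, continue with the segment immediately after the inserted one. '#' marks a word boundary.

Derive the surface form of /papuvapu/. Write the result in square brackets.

1 Voicing Between Vowels: [papuvapu] → [pabuvabu]
2 Final Vowel Lowering: [pabuvabu] → [pabuvabo]
3 Velar Palatalization: no change — [pabuvabo]

[pabuvabo]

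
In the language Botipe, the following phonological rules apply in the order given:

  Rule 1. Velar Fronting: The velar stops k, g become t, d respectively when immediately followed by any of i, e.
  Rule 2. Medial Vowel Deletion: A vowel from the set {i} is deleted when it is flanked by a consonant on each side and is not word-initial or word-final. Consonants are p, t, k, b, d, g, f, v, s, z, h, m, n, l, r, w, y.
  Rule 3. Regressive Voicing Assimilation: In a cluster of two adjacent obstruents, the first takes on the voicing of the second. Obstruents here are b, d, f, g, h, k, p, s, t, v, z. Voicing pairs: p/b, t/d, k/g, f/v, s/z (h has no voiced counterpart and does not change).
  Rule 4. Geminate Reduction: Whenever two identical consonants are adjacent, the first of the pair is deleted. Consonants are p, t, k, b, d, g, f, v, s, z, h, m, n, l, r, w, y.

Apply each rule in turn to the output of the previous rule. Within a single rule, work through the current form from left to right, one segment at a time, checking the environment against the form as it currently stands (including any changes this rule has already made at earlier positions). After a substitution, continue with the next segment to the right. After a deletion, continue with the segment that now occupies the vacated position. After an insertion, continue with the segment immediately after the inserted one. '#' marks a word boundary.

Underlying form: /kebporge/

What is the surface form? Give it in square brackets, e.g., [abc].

Rule 1 Velar Fronting: [kebporge] → [tebporde]
Rule 2 Medial Vowel Deletion: no change — [tebporde]
Rule 3 Regressive Voicing Assimilation: [tebporde] → [tepporde]
Rule 4 Geminate Reduction: [tepporde] → [teporde]

[teporde]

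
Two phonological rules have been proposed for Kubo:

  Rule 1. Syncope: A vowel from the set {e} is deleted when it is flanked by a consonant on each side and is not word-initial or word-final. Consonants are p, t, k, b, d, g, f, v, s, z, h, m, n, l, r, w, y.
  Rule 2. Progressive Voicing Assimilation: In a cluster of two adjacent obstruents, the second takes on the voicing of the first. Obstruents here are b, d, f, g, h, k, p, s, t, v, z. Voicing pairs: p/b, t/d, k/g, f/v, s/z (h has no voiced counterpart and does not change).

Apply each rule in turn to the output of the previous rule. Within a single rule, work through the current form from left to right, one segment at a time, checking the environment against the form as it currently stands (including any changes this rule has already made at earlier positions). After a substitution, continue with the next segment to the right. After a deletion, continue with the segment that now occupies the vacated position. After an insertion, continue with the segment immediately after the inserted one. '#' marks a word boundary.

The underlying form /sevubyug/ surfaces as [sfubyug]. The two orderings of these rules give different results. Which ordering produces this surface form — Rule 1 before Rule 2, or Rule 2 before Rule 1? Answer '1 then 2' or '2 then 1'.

1 then 2

Order 1 then 2:
  1 Syncope: [sevubyug] → [svubyug]
  2 Progressive Voicing Assimilation: [svubyug] → [sfubyug]
  result: [sfubyug]
Order 2 then 1:
  2 Progressive Voicing Assimilation: no change — [sevubyug]
  1 Syncope: [sevubyug] → [svubyug]
  result: [svubyug]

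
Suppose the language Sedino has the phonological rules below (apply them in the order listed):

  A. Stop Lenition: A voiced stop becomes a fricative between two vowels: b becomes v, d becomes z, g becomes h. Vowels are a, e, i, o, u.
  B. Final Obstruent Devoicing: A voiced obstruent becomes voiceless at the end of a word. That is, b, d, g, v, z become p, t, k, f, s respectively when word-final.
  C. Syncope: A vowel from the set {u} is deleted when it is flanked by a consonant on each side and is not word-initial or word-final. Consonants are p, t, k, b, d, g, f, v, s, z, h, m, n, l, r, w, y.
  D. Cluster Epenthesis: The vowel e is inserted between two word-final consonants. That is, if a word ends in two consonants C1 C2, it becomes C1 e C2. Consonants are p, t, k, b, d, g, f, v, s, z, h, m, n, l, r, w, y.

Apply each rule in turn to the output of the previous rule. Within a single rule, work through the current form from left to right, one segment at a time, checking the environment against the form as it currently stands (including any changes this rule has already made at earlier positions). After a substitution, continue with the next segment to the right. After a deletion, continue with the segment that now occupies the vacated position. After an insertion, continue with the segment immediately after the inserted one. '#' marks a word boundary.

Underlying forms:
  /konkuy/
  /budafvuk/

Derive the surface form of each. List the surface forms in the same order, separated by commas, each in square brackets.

/konkuy/:
  A Stop Lenition: no change — [konkuy]
  B Final Obstruent Devoicing: no change — [konkuy]
  C Syncope: [konkuy] → [konky]
  D Cluster Epenthesis: [konky] → [konkey]
/budafvuk/:
  A Stop Lenition: [budafvuk] → [buzafvuk]
  B Final Obstruent Devoicing: no change — [buzafvuk]
  C Syncope: [buzafvuk] → [bzafvk]
  D Cluster Epenthesis: [bzafvk] → [bzafvek]

[konkey], [bzafvek]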